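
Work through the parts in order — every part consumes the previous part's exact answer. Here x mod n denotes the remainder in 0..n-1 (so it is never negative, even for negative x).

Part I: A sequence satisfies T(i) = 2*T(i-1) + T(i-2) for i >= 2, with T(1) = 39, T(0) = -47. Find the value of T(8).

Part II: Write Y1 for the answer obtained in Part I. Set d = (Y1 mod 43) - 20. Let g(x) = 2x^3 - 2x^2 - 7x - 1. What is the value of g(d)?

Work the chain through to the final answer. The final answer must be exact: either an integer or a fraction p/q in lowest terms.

-463

Part I: T(2) = 2*(39) + 1*(-47) = 31; iterating: T(2)=31, T(3)=101, T(4)=233, T(5)=567, T(6)=1367, T(7)=3301, T(8)=7969; answer 7969
Part II: Y1 = 7969; d = -6; 2*(-6)^3 - 2*(-6)^2 - 7*(-6)^1 - 1 = (-432) + (-72) + (42) + (-1) = -463; answer -463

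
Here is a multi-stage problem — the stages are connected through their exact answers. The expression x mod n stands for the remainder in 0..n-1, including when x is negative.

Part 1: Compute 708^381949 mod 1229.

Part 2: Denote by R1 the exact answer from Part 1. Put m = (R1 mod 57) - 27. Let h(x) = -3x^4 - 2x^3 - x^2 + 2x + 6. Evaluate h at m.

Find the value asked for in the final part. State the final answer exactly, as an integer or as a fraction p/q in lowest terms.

Part 1: squarings mod 1229: 708^1=708, 708^2=1061, 708^4=1186, 708^8=620, 708^16=952, 708^32=531, 708^64=520, 708^128=20, 708^256=400, 708^512=230, 708^1024=53, 708^2048=351, 708^4096=301, 708^8192=884, 708^16384=1041, 708^32768=932, 708^65536=950, 708^131072=414, 708^262144=565; 708^381949 = 708^1 * 708^4 * 708^8 * 708^16 * 708^32 * 708^64 * 708^128 * 708^256 * 708^512 * 708^4096 * 708^16384 * 708^32768 * 708^65536 * 708^262144 = 536 (mod 1229); answer 536
Part 2: R1 = 536; m = -4; -3*(-4)^4 - 2*(-4)^3 - 1*(-4)^2 + 2*(-4)^1 + 6 = (-768) + (128) + (-16) + (-8) + (6) = -658; answer -658

-658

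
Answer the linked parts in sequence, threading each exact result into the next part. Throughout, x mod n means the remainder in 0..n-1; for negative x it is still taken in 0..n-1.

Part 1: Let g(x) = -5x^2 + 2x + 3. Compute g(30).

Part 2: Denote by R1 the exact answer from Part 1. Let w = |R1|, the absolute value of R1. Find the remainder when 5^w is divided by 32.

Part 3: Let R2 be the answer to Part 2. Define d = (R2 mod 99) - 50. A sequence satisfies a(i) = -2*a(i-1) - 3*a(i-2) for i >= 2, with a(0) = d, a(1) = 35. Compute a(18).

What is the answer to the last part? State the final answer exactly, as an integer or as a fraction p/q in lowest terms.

130577

Part 1: -5*(30)^2 + 2*(30)^1 + 3 = (-4500) + (60) + (3) = -4437; answer -4437
Part 2: R1 = -4437; w = 4437; squarings mod 32: 5^1=5, 5^2=25, 5^4=17, 5^8=1, 5^16=1, 5^32=1, 5^64=1, 5^128=1, 5^256=1, 5^512=1, 5^1024=1, 5^2048=1, 5^4096=1; 5^4437 = 5^1 * 5^4 * 5^16 * 5^64 * 5^256 * 5^4096 = 21 (mod 32); answer 21
Part 3: R2 = 21; d = -29; a(2) = -2*(35) - 3*(-29) = 17; iterating: a(2)=17, a(3)=-139, a(4)=227, a(5)=-37, a(6)=-607, a(7)=1325, a(8)=-829, a(9)=-2317, a(10)=7121, a(11)=-7291, a(12)=-6781, a(13)=35435, a(14)=-50527, a(15)=-5251, a(16)=162083, a(17)=-308413, a(18)=130577; answer 130577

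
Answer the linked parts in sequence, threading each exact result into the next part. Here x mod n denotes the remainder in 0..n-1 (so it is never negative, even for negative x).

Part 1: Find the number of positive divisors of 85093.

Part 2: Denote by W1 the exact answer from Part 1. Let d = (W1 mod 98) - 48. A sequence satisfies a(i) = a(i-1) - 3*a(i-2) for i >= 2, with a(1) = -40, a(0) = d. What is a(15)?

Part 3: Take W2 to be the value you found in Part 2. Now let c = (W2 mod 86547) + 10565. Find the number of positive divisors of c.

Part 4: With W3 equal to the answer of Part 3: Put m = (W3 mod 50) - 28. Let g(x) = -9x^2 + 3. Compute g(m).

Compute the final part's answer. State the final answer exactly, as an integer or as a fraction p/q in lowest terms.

-1293

Part 1: 85093 is prime, so its only divisors are 1 and 85093; count = 2; answer 2
Part 2: W1 = 2; d = -46; a(2) = 1*(-40) - 3*(-46) = 98; iterating: a(2)=98, a(3)=218, a(4)=-76, a(5)=-730, a(6)=-502, a(7)=1688, a(8)=3194, a(9)=-1870, a(10)=-11452, a(11)=-5842, a(12)=28514, a(13)=46040, a(14)=-39502, a(15)=-177622; answer -177622
Part 3: W2 = -177622; c = 92584; 92584 = 2^3 * 71 * 163; number of divisors = (3+1) * (1+1) * (1+1) = 16; answer 16
Part 4: W3 = 16; m = -12; -9*(-12)^2 + 3 = (-1296) + (3) = -1293; answer -1293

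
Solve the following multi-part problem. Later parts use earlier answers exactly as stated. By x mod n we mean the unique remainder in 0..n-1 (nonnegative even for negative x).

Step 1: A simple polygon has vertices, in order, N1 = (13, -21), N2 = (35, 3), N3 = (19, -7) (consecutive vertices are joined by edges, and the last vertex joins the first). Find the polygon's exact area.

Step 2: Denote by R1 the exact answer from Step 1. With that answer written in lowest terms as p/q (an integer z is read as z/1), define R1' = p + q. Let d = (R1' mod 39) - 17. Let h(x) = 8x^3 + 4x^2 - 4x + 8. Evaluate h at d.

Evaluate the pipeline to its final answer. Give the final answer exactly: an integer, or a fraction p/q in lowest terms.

-13192

Step 1: cross terms: (13*3 - 35*-21)=774, (35*-7 - 19*3)=-302, (19*-21 - 13*-7)=-308; twice the area = |164| = 164; area = 82; answer 82
Step 2: R1 = 82; threaded value p + q = 83; d = -12; 8*(-12)^3 + 4*(-12)^2 - 4*(-12)^1 + 8 = (-13824) + (576) + (48) + (8) = -13192; answer -13192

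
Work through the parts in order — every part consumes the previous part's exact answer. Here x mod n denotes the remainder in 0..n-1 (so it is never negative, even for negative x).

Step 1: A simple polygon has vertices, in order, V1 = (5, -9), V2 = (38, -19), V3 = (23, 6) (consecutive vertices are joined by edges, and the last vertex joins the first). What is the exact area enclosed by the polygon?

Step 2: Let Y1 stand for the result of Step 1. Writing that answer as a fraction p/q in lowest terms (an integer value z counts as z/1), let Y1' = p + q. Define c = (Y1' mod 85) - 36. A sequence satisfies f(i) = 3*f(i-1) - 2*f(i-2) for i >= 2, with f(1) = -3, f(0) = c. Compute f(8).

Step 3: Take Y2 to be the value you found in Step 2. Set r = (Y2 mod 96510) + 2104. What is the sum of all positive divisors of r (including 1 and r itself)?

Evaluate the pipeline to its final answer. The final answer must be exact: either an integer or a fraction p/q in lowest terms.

108960

Step 1: cross terms: (5*-19 - 38*-9)=247, (38*6 - 23*-19)=665, (23*-9 - 5*6)=-237; twice the area = |675| = 675; area = 675/2; answer 675/2
Step 2: Y1 = 675/2; threaded value p + q = 677; c = 46; f(2) = 3*(-3) - 2*(46) = -101; iterating: f(2)=-101, f(3)=-297, f(4)=-689, f(5)=-1473, f(6)=-3041, f(7)=-6177, f(8)=-12449; answer -12449
Step 3: Y2 = -12449; r = 86165; 86165 = 5 * 19 * 907; sigma = (1 + 5) * (1 + 19) * (1 + 907) = 6 * 20 * 908 = 108960; answer 108960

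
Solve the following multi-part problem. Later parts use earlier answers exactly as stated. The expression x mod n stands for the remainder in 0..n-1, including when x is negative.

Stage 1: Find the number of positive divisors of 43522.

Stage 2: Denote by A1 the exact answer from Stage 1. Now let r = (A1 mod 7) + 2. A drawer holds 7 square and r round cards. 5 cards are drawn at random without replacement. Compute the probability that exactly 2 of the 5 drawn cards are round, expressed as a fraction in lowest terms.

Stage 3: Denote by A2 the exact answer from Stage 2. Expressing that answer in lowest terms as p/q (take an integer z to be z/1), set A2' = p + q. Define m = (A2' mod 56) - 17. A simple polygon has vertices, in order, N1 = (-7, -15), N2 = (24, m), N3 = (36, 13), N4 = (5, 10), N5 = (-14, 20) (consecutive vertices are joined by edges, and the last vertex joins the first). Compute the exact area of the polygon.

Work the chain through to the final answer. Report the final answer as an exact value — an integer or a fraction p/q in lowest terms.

1557/2

Stage 1: 43522 = 2 * 47 * 463; number of divisors = (1+1) * (1+1) * (1+1) = 8; answer 8
Stage 2: A1 = 8; r = 3; total draws C(10,5) = 252; favorable C(3,2)*C(7,3) = 105; P = 5/12; answer 5/12
Stage 3: A2 = 5/12; threaded value p + q = 17; m = 0; cross terms: (-7*0 - 24*-15)=360, (24*13 - 36*0)=312, (36*10 - 5*13)=295, (5*20 - -14*10)=240, (-14*-15 - -7*20)=350; twice the area = |1557| = 1557; area = 1557/2; answer 1557/2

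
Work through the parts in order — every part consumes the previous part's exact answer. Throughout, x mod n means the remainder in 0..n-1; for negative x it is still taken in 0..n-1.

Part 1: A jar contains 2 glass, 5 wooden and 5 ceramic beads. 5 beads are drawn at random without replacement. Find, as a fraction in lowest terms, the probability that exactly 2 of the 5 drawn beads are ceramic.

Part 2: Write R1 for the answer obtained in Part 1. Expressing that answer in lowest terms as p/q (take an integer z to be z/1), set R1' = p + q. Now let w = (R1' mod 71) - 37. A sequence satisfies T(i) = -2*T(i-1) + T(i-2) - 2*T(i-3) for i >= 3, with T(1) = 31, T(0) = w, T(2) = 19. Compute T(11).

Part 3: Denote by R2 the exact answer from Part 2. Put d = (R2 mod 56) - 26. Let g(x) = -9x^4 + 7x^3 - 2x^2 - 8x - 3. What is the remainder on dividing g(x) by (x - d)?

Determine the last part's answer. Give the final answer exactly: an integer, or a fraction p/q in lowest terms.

Part 1: total draws C(12,5) = 792; favorable C(5,2)*C(7,3) = 350; P = 175/396; answer 175/396
Part 2: R1 = 175/396; threaded value p + q = 571; w = -34; T(3) = -2*(19) + 1*(31) - 2*(-34) = 61; iterating: T(3)=61, T(4)=-165, T(5)=353, T(6)=-993, T(7)=2669, T(8)=-7037, T(9)=18729, T(10)=-49833, T(11)=132469; answer 132469
Part 3: R2 = 132469; d = 3; remainder = value at the root: -9*(3)^4 + 7*(3)^3 - 2*(3)^2 - 8*(3)^1 - 3 = (-729) + (189) + (-18) + (-24) + (-3) = -585; answer -585

-585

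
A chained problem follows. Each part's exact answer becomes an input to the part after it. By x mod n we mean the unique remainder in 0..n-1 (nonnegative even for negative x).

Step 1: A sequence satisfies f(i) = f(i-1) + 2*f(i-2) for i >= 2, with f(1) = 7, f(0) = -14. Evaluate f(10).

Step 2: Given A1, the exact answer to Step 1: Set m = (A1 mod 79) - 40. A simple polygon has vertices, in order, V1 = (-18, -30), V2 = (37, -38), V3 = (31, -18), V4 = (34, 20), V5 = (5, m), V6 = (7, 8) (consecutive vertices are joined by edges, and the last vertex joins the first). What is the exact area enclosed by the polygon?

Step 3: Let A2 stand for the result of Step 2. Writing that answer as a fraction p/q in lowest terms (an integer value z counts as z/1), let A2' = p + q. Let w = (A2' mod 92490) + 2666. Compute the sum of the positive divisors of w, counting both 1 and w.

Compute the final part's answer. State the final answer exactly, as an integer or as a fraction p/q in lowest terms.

Step 1: f(2) = 1*(7) + 2*(-14) = -21; iterating: f(2)=-21, f(3)=-7, f(4)=-49, f(5)=-63, f(6)=-161, f(7)=-287, f(8)=-609, f(9)=-1183, f(10)=-2401; answer -2401
Step 2: A1 = -2401; m = 8; cross terms: (-18*-38 - 37*-30)=1794, (37*-18 - 31*-38)=512, (31*20 - 34*-18)=1232, (34*8 - 5*20)=172, (5*8 - 7*8)=-16, (7*-30 - -18*8)=-66; twice the area = |3628| = 3628; area = 1814; answer 1814
Step 3: A2 = 1814; threaded value p + q = 1815; w = 4481; 4481 is prime, so its only divisors are 1 and 4481; sigma = 1 + 4481 = 4482; answer 4482

4482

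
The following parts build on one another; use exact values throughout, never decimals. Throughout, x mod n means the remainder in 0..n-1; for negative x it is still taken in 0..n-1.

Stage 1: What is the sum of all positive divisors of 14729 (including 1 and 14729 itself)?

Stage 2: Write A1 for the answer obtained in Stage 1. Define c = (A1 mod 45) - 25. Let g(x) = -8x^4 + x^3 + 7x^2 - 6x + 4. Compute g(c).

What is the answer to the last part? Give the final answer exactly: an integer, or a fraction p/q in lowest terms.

Stage 1: 14729 = 11 * 13 * 103; sigma = (1 + 11) * (1 + 13) * (1 + 103) = 12 * 14 * 104 = 17472; answer 17472
Stage 2: A1 = 17472; c = -13; -8*(-13)^4 + 1*(-13)^3 + 7*(-13)^2 - 6*(-13)^1 + 4 = (-228488) + (-2197) + (1183) + (78) + (4) = -229420; answer -229420

-229420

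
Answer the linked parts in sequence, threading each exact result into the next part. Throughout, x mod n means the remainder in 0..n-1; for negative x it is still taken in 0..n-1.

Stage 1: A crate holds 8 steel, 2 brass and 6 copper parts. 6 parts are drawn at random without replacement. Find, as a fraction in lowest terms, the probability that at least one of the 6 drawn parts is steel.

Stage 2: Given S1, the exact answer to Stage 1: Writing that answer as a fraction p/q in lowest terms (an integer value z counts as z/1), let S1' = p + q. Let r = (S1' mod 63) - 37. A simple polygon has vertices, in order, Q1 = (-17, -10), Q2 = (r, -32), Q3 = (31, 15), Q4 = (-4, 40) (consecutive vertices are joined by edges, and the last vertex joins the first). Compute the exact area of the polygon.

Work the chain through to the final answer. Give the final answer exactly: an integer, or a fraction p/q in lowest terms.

Stage 1: total draws C(16,6) = 8008; complement C(8,6) = 28; favorable 8008 - 28 = 7980; P = 285/286; answer 285/286
Stage 2: S1 = 285/286; threaded value p + q = 571; r = -33; cross terms: (-17*-32 - -33*-10)=214, (-33*15 - 31*-32)=497, (31*40 - -4*15)=1300, (-4*-10 - -17*40)=720; twice the area = |2731| = 2731; area = 2731/2; answer 2731/2

2731/2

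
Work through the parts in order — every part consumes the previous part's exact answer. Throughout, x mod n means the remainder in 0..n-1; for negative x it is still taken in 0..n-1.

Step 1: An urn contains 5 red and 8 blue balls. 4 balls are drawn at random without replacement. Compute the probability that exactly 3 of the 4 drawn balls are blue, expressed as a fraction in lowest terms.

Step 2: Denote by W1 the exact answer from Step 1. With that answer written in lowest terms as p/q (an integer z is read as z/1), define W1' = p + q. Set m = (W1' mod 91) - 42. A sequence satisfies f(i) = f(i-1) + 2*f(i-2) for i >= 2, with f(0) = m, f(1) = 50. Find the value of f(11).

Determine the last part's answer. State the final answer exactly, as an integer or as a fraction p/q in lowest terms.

17100

Step 1: total draws C(13,4) = 715; favorable C(8,3)*C(5,1) = 280; P = 56/143; answer 56/143
Step 2: W1 = 56/143; threaded value p + q = 199; m = -25; f(2) = 1*(50) + 2*(-25) = 0; iterating: f(2)=0, f(3)=100, f(4)=100, f(5)=300, f(6)=500, f(7)=1100, f(8)=2100, f(9)=4300, f(10)=8500, f(11)=17100; answer 17100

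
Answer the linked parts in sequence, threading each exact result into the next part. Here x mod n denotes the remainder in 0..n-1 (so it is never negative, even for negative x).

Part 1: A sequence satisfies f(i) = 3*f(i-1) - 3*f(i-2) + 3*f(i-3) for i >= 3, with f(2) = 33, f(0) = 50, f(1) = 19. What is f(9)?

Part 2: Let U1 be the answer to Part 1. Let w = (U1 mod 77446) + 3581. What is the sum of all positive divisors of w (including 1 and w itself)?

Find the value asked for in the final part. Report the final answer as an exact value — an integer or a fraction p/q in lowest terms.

Part 1: f(3) = 3*(33) - 3*(19) + 3*(50) = 192; iterating: f(3)=192, f(4)=534, f(5)=1125, f(6)=2349, f(7)=5274, f(8)=12150, f(9)=27675; answer 27675
Part 2: U1 = 27675; w = 31256; 31256 = 2^3 * 3907; sigma = (1 + 2 + 4 + 8) * (1 + 3907) = 15 * 3908 = 58620; answer 58620

58620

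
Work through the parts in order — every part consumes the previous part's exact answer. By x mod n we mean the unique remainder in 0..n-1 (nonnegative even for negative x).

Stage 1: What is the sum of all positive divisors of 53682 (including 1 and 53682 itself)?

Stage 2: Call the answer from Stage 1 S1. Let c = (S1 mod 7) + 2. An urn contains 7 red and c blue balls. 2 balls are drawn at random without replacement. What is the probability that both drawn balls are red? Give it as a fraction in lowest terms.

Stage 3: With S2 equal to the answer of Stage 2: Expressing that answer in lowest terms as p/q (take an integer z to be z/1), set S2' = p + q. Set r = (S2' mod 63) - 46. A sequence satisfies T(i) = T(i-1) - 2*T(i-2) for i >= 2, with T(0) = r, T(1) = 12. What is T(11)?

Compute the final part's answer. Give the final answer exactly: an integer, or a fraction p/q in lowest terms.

Stage 1: 53682 = 2 * 3 * 23 * 389; sigma = (1 + 2) * (1 + 3) * (1 + 23) * (1 + 389) = 3 * 4 * 24 * 390 = 112320; answer 112320
Stage 2: S1 = 112320; c = 7; total draws C(14,2) = 91; favorable C(7,2) = 21; P = 3/13; answer 3/13
Stage 3: S2 = 3/13; threaded value p + q = 16; r = -30; T(2) = 1*(12) - 2*(-30) = 72; iterating: T(2)=72, T(3)=48, T(4)=-96, T(5)=-192, T(6)=0, T(7)=384, T(8)=384, T(9)=-384, T(10)=-1152, T(11)=-384; answer -384

-384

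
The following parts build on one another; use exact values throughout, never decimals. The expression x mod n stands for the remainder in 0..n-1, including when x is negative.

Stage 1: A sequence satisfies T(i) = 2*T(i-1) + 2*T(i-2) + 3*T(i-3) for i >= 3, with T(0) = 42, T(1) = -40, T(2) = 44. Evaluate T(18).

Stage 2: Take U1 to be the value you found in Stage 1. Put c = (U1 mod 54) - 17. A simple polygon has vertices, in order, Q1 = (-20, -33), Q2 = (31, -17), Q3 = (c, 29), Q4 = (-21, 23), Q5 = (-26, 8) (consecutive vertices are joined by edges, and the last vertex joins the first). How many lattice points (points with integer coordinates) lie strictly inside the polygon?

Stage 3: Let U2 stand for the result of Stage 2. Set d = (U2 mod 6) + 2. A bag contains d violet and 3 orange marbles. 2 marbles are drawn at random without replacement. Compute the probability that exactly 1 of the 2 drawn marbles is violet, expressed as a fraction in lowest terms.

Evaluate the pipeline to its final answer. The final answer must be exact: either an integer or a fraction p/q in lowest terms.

Stage 1: T(3) = 2*(44) + 2*(-40) + 3*(42) = 134; iterating: T(3)=134, T(4)=236, T(5)=872, T(6)=2618, T(7)=7688, T(8)=23228, T(9)=69686, T(10)=208892, T(11)=626840, T(12)=1880522, T(13)=5641400, T(14)=16924364, T(15)=50773094, T(16)=152319116, T(17)=456957512, T(18)=1370872538; answer 1370872538
Stage 2: U1 = 1370872538; c = 9; cross terms: (-20*-17 - 31*-33)=1363, (31*29 - 9*-17)=1052, (9*23 - -21*29)=816, (-21*8 - -26*23)=430, (-26*-33 - -20*8)=1018; twice the area = |4679| = 4679; area = 4679/2; boundary points = 1 + 2 + 6 + 5 + 1 = 15; strictly interior points = area - boundary/2 + 1 = 2333; answer 2333
Stage 3: U2 = 2333; d = 7; total draws C(10,2) = 45; favorable C(7,1)*C(3,1) = 21; P = 7/15; answer 7/15

7/15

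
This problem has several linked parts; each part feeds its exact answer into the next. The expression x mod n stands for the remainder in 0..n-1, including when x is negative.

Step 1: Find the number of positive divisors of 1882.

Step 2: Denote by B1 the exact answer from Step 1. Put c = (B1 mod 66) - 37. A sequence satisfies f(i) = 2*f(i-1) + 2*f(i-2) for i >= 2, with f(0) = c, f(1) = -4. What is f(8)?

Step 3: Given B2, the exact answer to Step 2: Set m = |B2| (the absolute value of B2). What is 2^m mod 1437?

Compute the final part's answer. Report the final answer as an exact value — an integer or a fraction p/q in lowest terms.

Step 1: 1882 = 2 * 941; number of divisors = (1+1) * (1+1) = 4; answer 4
Step 2: B1 = 4; c = -33; f(2) = 2*(-4) + 2*(-33) = -74; iterating: f(2)=-74, f(3)=-156, f(4)=-460, f(5)=-1232, f(6)=-3384, f(7)=-9232, f(8)=-25232; answer -25232
Step 3: B2 = -25232; m = 25232; squarings mod 1437: 2^1=2, 2^2=4, 2^4=16, 2^8=256, 2^16=871, 2^32=1342, 2^64=403, 2^128=28, 2^256=784, 2^512=1057, 2^1024=700, 2^2048=1420, 2^4096=289, 2^8192=175, 2^16384=448; 2^25232 = 2^16 * 2^128 * 2^512 * 2^8192 * 2^16384 = 445 (mod 1437); answer 445

445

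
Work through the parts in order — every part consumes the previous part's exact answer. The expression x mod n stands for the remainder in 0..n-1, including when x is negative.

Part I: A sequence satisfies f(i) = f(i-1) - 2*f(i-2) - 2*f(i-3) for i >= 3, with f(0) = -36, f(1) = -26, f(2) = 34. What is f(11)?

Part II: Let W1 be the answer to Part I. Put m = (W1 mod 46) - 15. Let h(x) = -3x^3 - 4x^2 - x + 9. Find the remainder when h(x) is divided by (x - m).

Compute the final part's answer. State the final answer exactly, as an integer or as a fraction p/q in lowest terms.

Part I: f(3) = 1*(34) - 2*(-26) - 2*(-36) = 158; iterating: f(3)=158, f(4)=142, f(5)=-242, f(6)=-842, f(7)=-642, f(8)=1526, f(9)=4494, f(10)=2726, f(11)=-9314; answer -9314
Part II: W1 = -9314; m = 9; remainder = value at the root: -3*(9)^3 - 4*(9)^2 - 1*(9)^1 + 9 = (-2187) + (-324) + (-9) + (9) = -2511; answer -2511

-2511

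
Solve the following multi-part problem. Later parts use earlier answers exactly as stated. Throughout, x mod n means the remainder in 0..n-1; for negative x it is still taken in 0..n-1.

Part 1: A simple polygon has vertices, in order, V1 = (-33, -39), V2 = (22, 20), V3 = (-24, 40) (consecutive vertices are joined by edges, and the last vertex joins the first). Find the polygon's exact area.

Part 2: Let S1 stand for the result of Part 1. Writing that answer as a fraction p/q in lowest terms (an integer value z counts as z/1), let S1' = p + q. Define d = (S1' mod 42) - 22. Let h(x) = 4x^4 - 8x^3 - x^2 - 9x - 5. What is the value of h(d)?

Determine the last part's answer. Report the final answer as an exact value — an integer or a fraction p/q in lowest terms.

Part 1: cross terms: (-33*20 - 22*-39)=198, (22*40 - -24*20)=1360, (-24*-39 - -33*40)=2256; twice the area = |3814| = 3814; area = 1907; answer 1907
Part 2: S1 = 1907; threaded value p + q = 1908; d = -4; 4*(-4)^4 - 8*(-4)^3 - 1*(-4)^2 - 9*(-4)^1 - 5 = (1024) + (512) + (-16) + (36) + (-5) = 1551; answer 1551

1551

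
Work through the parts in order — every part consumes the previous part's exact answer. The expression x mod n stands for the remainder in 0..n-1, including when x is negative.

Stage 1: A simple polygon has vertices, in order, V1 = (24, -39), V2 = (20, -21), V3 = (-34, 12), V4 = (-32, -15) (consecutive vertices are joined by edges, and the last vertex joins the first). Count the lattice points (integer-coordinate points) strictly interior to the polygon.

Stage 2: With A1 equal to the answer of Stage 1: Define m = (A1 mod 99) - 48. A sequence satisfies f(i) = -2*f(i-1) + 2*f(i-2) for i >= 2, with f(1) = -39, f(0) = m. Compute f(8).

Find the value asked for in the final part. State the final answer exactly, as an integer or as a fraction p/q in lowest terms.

40848

Stage 1: cross terms: (24*-21 - 20*-39)=276, (20*12 - -34*-21)=-474, (-34*-15 - -32*12)=894, (-32*-39 - 24*-15)=1608; twice the area = |2304| = 2304; area = 1152; boundary points = 2 + 3 + 1 + 8 = 14; strictly interior points = area - boundary/2 + 1 = 1146; answer 1146
Stage 2: A1 = 1146; m = 9; f(2) = -2*(-39) + 2*(9) = 96; iterating: f(2)=96, f(3)=-270, f(4)=732, f(5)=-2004, f(6)=5472, f(7)=-14952, f(8)=40848; answer 40848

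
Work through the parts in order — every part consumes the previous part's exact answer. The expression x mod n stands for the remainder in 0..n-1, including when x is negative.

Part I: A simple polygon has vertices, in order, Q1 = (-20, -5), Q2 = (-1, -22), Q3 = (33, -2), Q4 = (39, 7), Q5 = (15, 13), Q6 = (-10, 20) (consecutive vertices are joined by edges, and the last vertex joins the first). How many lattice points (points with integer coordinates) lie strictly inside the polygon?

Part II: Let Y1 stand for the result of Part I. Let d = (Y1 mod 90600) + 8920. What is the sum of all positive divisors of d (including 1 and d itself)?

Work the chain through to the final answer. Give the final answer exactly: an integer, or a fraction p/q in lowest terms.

Part I: cross terms: (-20*-22 - -1*-5)=435, (-1*-2 - 33*-22)=728, (33*7 - 39*-2)=309, (39*13 - 15*7)=402, (15*20 - -10*13)=430, (-10*-5 - -20*20)=450; twice the area = |2754| = 2754; area = 1377; boundary points = 1 + 2 + 3 + 6 + 1 + 5 = 18; strictly interior points = area - boundary/2 + 1 = 1369; answer 1369
Part II: Y1 = 1369; d = 10289; 10289 is prime, so its only divisors are 1 and 10289; sigma = 1 + 10289 = 10290; answer 10290

10290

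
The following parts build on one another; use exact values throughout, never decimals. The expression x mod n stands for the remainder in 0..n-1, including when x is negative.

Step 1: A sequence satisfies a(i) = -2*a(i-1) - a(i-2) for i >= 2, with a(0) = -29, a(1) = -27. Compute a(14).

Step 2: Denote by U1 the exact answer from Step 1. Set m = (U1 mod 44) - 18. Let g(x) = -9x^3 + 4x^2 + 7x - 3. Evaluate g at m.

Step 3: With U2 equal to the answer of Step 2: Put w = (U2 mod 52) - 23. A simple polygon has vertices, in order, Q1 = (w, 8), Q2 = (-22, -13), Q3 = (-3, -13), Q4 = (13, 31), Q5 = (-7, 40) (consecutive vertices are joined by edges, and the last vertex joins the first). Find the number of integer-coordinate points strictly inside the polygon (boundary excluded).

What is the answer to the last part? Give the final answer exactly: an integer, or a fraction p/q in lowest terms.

1001

Step 1: a(2) = -2*(-27) - 1*(-29) = 83; iterating: a(2)=83, a(3)=-139, a(4)=195, a(5)=-251, a(6)=307, a(7)=-363, a(8)=419, a(9)=-475, a(10)=531, a(11)=-587, a(12)=643, a(13)=-699, a(14)=755; answer 755
Step 2: U1 = 755; m = -11; -9*(-11)^3 + 4*(-11)^2 + 7*(-11)^1 - 3 = (11979) + (484) + (-77) + (-3) = 12383; answer 12383
Step 3: U2 = 12383; w = -16; cross terms: (-16*-13 - -22*8)=384, (-22*-13 - -3*-13)=247, (-3*31 - 13*-13)=76, (13*40 - -7*31)=737, (-7*8 - -16*40)=584; twice the area = |2028| = 2028; area = 1014; boundary points = 3 + 19 + 4 + 1 + 1 = 28; strictly interior points = area - boundary/2 + 1 = 1001; answer 1001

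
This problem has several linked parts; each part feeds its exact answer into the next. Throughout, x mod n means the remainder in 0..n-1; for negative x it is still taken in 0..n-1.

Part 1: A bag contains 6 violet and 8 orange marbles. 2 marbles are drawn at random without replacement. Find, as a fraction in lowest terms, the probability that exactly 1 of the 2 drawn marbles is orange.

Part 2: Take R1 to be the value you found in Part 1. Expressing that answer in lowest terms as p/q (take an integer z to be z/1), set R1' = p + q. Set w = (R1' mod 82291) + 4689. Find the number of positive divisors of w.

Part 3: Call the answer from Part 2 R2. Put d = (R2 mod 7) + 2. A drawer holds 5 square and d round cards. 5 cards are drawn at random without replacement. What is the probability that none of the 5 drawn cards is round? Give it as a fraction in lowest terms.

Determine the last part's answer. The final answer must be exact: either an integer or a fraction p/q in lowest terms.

Part 1: total draws C(14,2) = 91; favorable C(8,1)*C(6,1) = 48; P = 48/91; answer 48/91
Part 2: R1 = 48/91; threaded value p + q = 139; w = 4828; 4828 = 2^2 * 17 * 71; number of divisors = (2+1) * (1+1) * (1+1) = 12; answer 12
Part 3: R2 = 12; d = 7; total draws C(12,5) = 792; favorable C(5,5) = 1; P = 1/792; answer 1/792

1/792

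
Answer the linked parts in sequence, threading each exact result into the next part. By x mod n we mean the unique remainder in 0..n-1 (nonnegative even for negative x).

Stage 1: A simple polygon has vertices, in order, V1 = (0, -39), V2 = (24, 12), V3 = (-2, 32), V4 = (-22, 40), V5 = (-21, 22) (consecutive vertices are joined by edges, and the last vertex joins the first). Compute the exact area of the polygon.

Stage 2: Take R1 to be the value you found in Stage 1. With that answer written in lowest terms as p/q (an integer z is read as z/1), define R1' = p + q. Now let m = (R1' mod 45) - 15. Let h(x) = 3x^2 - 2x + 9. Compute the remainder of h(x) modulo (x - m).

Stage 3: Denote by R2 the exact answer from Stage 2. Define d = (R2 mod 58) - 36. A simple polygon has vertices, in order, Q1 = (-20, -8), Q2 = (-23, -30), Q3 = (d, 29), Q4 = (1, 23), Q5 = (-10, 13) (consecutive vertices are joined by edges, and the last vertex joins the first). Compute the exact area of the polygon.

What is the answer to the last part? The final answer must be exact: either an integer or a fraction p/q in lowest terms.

Stage 1: cross terms: (0*12 - 24*-39)=936, (24*32 - -2*12)=792, (-2*40 - -22*32)=624, (-22*22 - -21*40)=356, (-21*-39 - 0*22)=819; twice the area = |3527| = 3527; area = 3527/2; answer 3527/2
Stage 2: R1 = 3527/2; threaded value p + q = 3529; m = 4; remainder = value at the root: 3*(4)^2 - 2*(4)^1 + 9 = (48) + (-8) + (9) = 49; answer 49
Stage 3: R2 = 49; d = 13; cross terms: (-20*-30 - -23*-8)=416, (-23*29 - 13*-30)=-277, (13*23 - 1*29)=270, (1*13 - -10*23)=243, (-10*-8 - -20*13)=340; twice the area = |992| = 992; area = 496; answer 496

496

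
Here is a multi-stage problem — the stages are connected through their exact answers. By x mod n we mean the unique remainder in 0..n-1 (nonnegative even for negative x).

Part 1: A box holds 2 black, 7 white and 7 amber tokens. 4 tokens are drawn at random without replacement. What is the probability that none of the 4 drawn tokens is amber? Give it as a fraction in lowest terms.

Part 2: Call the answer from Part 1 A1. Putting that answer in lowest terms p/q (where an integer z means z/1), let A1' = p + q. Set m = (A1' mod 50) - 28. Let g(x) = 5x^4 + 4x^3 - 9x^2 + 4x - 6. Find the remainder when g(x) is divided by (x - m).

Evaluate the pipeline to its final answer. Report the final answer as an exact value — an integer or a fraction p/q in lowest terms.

77478

Part 1: total draws C(16,4) = 1820; favorable C(9,4) = 126; P = 9/130; answer 9/130
Part 2: A1 = 9/130; threaded value p + q = 139; m = 11; remainder = value at the root: 5*(11)^4 + 4*(11)^3 - 9*(11)^2 + 4*(11)^1 - 6 = (73205) + (5324) + (-1089) + (44) + (-6) = 77478; answer 77478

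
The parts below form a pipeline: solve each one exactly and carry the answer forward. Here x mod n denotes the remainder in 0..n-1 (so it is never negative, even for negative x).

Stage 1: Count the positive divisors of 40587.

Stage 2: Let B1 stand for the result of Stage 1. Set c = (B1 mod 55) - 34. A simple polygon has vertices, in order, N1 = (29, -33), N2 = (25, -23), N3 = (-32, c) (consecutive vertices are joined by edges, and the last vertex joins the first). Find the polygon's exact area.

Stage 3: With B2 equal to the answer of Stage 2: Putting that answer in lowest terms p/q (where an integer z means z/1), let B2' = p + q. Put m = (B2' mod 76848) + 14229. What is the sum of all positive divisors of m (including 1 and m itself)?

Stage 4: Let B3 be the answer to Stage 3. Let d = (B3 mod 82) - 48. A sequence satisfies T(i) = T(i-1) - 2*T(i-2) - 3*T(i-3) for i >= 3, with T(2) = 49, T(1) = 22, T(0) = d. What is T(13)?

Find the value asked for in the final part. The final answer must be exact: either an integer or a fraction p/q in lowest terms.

71951

Stage 1: 40587 = 3 * 83 * 163; number of divisors = (1+1) * (1+1) * (1+1) = 8; answer 8
Stage 2: B1 = 8; c = -26; cross terms: (29*-23 - 25*-33)=158, (25*-26 - -32*-23)=-1386, (-32*-33 - 29*-26)=1810; twice the area = |582| = 582; area = 291; answer 291
Stage 3: B2 = 291; threaded value p + q = 292; m = 14521; 14521 = 13 * 1117; sigma = (1 + 13) * (1 + 1117) = 14 * 1118 = 15652; answer 15652
Stage 4: B3 = 15652; d = 24; T(3) = 1*(49) - 2*(22) - 3*(24) = -67; iterating: T(3)=-67, T(4)=-231, T(5)=-244, T(6)=419, T(7)=1600, T(8)=1494, T(9)=-2963, T(10)=-10751, T(11)=-9307, T(12)=21084, T(13)=71951; answer 71951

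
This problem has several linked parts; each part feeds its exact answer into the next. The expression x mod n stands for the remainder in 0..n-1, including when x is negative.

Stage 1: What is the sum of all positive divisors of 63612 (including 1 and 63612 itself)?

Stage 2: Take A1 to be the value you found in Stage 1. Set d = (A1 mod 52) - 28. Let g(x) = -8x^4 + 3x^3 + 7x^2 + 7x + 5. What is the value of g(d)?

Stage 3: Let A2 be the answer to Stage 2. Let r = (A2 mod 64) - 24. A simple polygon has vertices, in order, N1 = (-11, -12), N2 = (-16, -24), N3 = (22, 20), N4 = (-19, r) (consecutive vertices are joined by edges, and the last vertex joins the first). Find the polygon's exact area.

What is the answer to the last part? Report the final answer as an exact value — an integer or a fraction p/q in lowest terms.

Stage 1: 63612 = 2^2 * 3^3 * 19 * 31; sigma = (1 + 2 + 4) * (1 + 3 + 9 + 27) * (1 + 19) * (1 + 31) = 7 * 40 * 20 * 32 = 179200; answer 179200
Stage 2: A1 = 179200; d = -20; -8*(-20)^4 + 3*(-20)^3 + 7*(-20)^2 + 7*(-20)^1 + 5 = (-1280000) + (-24000) + (2800) + (-140) + (5) = -1301335; answer -1301335
Stage 3: A2 = -1301335; r = 17; cross terms: (-11*-24 - -16*-12)=72, (-16*20 - 22*-24)=208, (22*17 - -19*20)=754, (-19*-12 - -11*17)=415; twice the area = |1449| = 1449; area = 1449/2; answer 1449/2

1449/2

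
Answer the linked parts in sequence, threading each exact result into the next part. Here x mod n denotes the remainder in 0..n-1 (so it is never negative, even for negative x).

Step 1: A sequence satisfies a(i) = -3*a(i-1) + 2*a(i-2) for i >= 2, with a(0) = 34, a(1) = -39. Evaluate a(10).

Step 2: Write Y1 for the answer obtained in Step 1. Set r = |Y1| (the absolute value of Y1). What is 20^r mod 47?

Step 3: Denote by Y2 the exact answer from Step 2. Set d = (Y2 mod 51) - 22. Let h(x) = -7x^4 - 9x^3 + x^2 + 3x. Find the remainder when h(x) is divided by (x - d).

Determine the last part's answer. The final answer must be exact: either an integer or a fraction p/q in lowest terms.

Step 1: a(2) = -3*(-39) + 2*(34) = 185; iterating: a(2)=185, a(3)=-633, a(4)=2269, a(5)=-8073, a(6)=28757, a(7)=-102417, a(8)=364765, a(9)=-1299129, a(10)=4626917; answer 4626917
Step 2: Y1 = 4626917; r = 4626917; squarings mod 47: 20^1=20, 20^2=24, 20^4=12, 20^8=3, 20^16=9, 20^32=34, 20^64=28, 20^128=32, 20^256=37, 20^512=6, 20^1024=36, 20^2048=27, 20^4096=24, 20^8192=12, 20^16384=3, 20^32768=9, 20^65536=34, 20^131072=28, 20^262144=32, 20^524288=37, 20^1048576=6, 20^2097152=36, 20^4194304=27; 20^4626917 = 20^1 * 20^4 * 20^32 * 20^64 * 20^128 * 20^256 * 20^2048 * 20^4096 * 20^32768 * 20^131072 * 20^262144 * 20^4194304 = 26 (mod 47); answer 26
Step 3: Y2 = 26; d = 4; remainder = value at the root: -7*(4)^4 - 9*(4)^3 + 1*(4)^2 + 3*(4)^1 = (-1792) + (-576) + (16) + (12) = -2340; answer -2340

-2340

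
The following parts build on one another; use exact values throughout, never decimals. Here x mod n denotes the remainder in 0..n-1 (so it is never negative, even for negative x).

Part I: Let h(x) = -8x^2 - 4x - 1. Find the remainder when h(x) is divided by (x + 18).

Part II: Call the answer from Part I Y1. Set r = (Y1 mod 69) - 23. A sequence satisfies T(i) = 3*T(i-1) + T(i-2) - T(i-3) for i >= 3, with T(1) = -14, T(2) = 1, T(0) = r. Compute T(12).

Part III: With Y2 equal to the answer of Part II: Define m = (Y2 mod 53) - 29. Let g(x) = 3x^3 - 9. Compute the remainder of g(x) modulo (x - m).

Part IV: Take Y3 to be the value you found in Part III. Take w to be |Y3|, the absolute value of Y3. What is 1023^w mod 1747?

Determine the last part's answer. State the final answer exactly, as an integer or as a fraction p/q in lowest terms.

Part I: remainder = value at the root: -8*(-18)^2 - 4*(-18)^1 - 1 = (-2592) + (72) + (-1) = -2521; answer -2521
Part II: Y1 = -2521; r = 9; T(3) = 3*(1) + 1*(-14) - 1*(9) = -20; iterating: T(3)=-20, T(4)=-45, T(5)=-156, T(6)=-493, T(7)=-1590, T(8)=-5107, T(9)=-16418, T(10)=-52771, T(11)=-169624, T(12)=-545225; answer -545225
Part III: Y2 = -545225; m = 10; remainder = value at the root: 3*(10)^3 - 9 = (3000) + (-9) = 2991; answer 2991
Part IV: Y3 = 2991; w = 2991; squarings mod 1747: 1023^1=1023, 1023^2=76, 1023^4=535, 1023^8=1464, 1023^16=1474, 1023^32=1155, 1023^64=1064, 1023^128=40, 1023^256=1600, 1023^512=645, 1023^1024=239, 1023^2048=1217; 1023^2991 = 1023^1 * 1023^2 * 1023^4 * 1023^8 * 1023^32 * 1023^128 * 1023^256 * 1023^512 * 1023^2048 = 1713 (mod 1747); answer 1713

1713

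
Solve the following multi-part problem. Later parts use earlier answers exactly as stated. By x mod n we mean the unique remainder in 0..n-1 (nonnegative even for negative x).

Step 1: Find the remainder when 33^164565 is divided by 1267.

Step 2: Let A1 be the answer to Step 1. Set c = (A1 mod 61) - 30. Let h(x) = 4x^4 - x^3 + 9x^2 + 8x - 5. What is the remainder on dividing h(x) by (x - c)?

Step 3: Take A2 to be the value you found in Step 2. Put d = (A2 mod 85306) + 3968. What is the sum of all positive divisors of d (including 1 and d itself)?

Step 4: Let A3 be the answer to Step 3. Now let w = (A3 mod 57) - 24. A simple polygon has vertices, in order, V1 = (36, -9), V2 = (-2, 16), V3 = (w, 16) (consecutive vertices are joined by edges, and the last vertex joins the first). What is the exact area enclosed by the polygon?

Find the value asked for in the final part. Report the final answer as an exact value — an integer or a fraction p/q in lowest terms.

Step 1: squarings mod 1267: 33^1=33, 33^2=1089, 33^4=9, 33^8=81, 33^16=226, 33^32=396, 33^64=975, 33^128=375, 33^256=1255, 33^512=144, 33^1024=464, 33^2048=1173, 33^4096=1234, 33^8192=1089, 33^16384=9, 33^32768=81, 33^65536=226, 33^131072=396; 33^164565 = 33^1 * 33^4 * 33^16 * 33^64 * 33^128 * 33^512 * 33^32768 * 33^131072 = 1266 (mod 1267); answer 1266
Step 2: A1 = 1266; c = 16; remainder = value at the root: 4*(16)^4 - 1*(16)^3 + 9*(16)^2 + 8*(16)^1 - 5 = (262144) + (-4096) + (2304) + (128) + (-5) = 260475; answer 260475
Step 3: A2 = 260475; d = 8525; 8525 = 5^2 * 11 * 31; sigma = (1 + 5 + 25) * (1 + 11) * (1 + 31) = 31 * 12 * 32 = 11904; answer 11904
Step 4: A3 = 11904; w = 24; cross terms: (36*16 - -2*-9)=558, (-2*16 - 24*16)=-416, (24*-9 - 36*16)=-792; twice the area = |-650| = 650; area = 325; answer 325

325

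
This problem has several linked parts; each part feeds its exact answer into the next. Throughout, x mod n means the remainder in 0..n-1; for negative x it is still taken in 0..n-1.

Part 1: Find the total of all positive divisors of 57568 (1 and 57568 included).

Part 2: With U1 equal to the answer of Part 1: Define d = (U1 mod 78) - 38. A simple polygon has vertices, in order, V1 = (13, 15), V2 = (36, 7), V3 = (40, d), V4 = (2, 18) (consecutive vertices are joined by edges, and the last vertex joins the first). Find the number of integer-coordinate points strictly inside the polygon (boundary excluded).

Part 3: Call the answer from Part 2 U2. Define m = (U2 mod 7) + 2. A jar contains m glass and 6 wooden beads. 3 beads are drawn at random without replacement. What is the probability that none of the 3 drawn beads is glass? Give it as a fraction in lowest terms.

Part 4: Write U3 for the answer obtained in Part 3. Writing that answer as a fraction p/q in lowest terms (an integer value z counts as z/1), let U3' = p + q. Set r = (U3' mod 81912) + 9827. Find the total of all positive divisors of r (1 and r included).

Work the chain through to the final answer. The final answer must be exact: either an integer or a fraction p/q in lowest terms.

Part 1: 57568 = 2^5 * 7 * 257; sigma = (1 + 2 + 4 + 8 + 16 + 32) * (1 + 7) * (1 + 257) = 63 * 8 * 258 = 130032; answer 130032
Part 2: U1 = 130032; d = -32; cross terms: (13*7 - 36*15)=-449, (36*-32 - 40*7)=-1432, (40*18 - 2*-32)=784, (2*15 - 13*18)=-204; twice the area = |-1301| = 1301; area = 1301/2; boundary points = 1 + 1 + 2 + 1 = 5; strictly interior points = area - boundary/2 + 1 = 649; answer 649
Part 3: U2 = 649; m = 7; total draws C(13,3) = 286; favorable C(6,3) = 20; P = 10/143; answer 10/143
Part 4: U3 = 10/143; threaded value p + q = 153; r = 9980; 9980 = 2^2 * 5 * 499; sigma = (1 + 2 + 4) * (1 + 5) * (1 + 499) = 7 * 6 * 500 = 21000; answer 21000

21000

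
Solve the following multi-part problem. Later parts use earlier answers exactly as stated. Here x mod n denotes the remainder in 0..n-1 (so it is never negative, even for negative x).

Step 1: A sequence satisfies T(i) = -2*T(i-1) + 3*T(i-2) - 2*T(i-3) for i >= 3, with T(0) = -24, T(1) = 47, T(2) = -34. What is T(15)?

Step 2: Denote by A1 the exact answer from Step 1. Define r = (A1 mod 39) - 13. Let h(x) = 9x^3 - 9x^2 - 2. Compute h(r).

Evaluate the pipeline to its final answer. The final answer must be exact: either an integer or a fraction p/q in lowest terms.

Step 1: T(3) = -2*(-34) + 3*(47) - 2*(-24) = 257; iterating: T(3)=257, T(4)=-710, T(5)=2259, T(6)=-7162, T(7)=22521, T(8)=-71046, T(9)=223979, T(10)=-706138, T(11)=2226305, T(12)=-7018982, T(13)=22129155, T(14)=-69767866, T(15)=219961161; answer 219961161
Step 2: A1 = 219961161; r = 17; 9*(17)^3 - 9*(17)^2 - 2 = (44217) + (-2601) + (-2) = 41614; answer 41614

41614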